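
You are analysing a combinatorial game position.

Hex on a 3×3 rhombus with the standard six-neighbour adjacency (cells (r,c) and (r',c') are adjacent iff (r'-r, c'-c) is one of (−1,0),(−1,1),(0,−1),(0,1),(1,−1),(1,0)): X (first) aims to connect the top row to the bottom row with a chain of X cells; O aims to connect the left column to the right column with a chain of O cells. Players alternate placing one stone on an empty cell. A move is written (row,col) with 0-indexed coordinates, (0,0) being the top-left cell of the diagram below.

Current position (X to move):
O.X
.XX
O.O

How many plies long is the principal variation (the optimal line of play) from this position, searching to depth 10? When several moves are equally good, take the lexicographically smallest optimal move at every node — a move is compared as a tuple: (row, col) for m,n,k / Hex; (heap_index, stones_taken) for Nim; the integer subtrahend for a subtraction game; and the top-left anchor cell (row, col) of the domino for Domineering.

PV length from [O.X/.XX/O.O]: 1 ply

p1 X@[O.X/.XX/O.O]: (0,1)[OXX/.XX/O.O]-1 (1,0)[O.X/XXX/O.O]-1 (2,1)[O.X/.XX/OXO]+1*
p2 O@[O.X/.XX/OXO] terminal -1; root [O.X/.XX/O.O] d10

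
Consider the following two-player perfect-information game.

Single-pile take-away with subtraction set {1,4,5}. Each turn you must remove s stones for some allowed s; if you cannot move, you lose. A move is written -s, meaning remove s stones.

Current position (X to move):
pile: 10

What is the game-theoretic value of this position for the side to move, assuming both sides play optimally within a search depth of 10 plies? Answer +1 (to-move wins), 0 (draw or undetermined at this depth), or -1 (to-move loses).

ply 1, X at 10 | -1=-1→9*; -4=-1→6; -5=-1→5
ply 2, O at 9 | -1=+1→8*; -4=-1→5; -5=-1→4
ply 3, X at 8 | -1=-1→7*; -4=-1→4; -5=-1→3
ply 4, O at 7 | -1=-1→6; -4=-1→3; -5=+1→2*
ply 5, X at 2 | -1=-1→1*
ply 6, O at 1 | -1=+1→0*
ply 7: 0 is terminal -1 (X); from 10 depth 10

value(10, X) = -1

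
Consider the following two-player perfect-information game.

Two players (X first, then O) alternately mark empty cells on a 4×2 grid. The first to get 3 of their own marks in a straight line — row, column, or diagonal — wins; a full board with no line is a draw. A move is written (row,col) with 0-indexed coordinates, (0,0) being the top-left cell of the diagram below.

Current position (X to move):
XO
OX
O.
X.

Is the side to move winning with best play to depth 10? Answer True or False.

X winning at [XO/OX/O./X.]: False

[XO/OX/O./X.] X move#1: (2,1):+0/XO/OX/OX/X.*, (3,1):+0/XO/OX/O./XX
[XO/OX/OX/X.] O move#2: (3,1):+0/XO/OX/OX/XO*
[XO/OX/OX/XO] end (terminal +0, X#3); searched XO/OX/O./X. to 10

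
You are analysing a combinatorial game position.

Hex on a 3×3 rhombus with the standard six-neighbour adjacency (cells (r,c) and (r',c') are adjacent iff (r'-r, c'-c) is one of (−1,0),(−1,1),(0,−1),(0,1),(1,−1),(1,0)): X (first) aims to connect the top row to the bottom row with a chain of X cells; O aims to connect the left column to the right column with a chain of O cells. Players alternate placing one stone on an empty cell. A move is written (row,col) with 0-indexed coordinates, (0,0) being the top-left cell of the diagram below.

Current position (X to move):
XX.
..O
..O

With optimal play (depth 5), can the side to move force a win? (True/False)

X winning at [XX./..O/..O]: True

ply 1, X at XX./..O/..O | (0,2)=-1→XXX/..O/..O; (1,0)=-1→XX./X.O/..O; (1,1)=+1→XX./.XO/..O*; (2,0)=+1→XX./..O/X.O; (2,1)=-1→XX./..O/.XO
ply 2, O at XX./.XO/..O | (0,2)=-1→XXO/.XO/..O*; (1,0)=-1→XX./OXO/..O; (2,0)=-1→XX./.XO/O.O; (2,1)=-1→XX./.XO/.OO
ply 3, X at XXO/.XO/..O | (1,0)=+1→XXO/XXO/..O*; (2,0)=+1→XXO/.XO/X.O; (2,1)=+1→XXO/.XO/.XO
ply 4, O at XXO/XXO/..O | (2,0)=-1→XXO/XXO/O.O*; (2,1)=-1→XXO/XXO/.OO
ply 5, X at XXO/XXO/O.O | (2,1)=+1→XXO/XXO/OXO*
ply 6: XXO/XXO/OXO is terminal -1 (O); from XX./..O/..O depth 5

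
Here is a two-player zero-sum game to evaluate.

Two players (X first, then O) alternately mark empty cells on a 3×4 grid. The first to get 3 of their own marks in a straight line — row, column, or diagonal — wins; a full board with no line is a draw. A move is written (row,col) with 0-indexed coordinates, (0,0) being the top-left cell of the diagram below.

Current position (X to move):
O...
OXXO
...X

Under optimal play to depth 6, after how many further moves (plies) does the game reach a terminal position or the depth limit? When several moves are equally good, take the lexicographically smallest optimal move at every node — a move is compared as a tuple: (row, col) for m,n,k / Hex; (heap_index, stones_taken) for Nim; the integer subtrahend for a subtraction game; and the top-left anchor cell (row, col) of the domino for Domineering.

PV length from [O.../OXXO/...X]: 1 ply

p1 X@[O.../OXXO/...X]: (0,1)[OX../OXXO/...X]+1* (0,2)[O.X./OXXO/...X]-1 (0,3)[O..X/OXXO/...X]-1 (2,0)[O.../OXXO/X..X]+1 (2,1)[O.../OXXO/.X.X]-1 (2,2)[O.../OXXO/..XX]-1
p2 O@[OX../OXXO/...X] terminal -1; root [O.../OXXO/...X] d6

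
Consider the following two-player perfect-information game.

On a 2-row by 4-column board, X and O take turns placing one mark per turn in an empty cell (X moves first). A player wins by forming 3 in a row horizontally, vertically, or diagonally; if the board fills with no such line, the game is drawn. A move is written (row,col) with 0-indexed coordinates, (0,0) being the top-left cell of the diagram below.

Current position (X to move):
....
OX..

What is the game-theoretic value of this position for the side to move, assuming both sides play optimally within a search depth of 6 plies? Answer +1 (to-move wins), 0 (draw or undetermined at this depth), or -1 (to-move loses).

ply 1, X at ..../OX.. | (0,0)=+0→X.../OX..*; (0,1)=+0→.X../OX..; (0,2)=+0→..X./OX..; (0,3)=+0→...X/OX..; (1,2)=+0→..../OXX.; (1,3)=+0→..../OX.X
ply 2, O at X.../OX.. | (0,1)=+0→XO../OX..*; (0,2)=+0→X.O./OX..; (0,3)=+0→X..O/OX..; (1,2)=+0→X.../OXO.; (1,3)=+0→X.../OX.O
ply 3, X at XO../OX.. | (0,2)=+0→XOX./OX..*; (0,3)=+0→XO.X/OX..; (1,2)=+0→XO../OXX.; (1,3)=+0→XO../OX.X
ply 4, O at XOX./OX.. | (0,3)=+0→XOXO/OX..*; (1,2)=+0→XOX./OXO.; (1,3)=+0→XOX./OX.O
ply 5, X at XOXO/OX.. | (1,2)=+0→XOXO/OXX.*; (1,3)=+0→XOXO/OX.X
ply 6, O at XOXO/OXX. | (1,3)=+0→XOXO/OXXO*
ply 7: XOXO/OXXO is terminal +0 (X); from ..../OX.. depth 6

value(..../OX.., X) = 0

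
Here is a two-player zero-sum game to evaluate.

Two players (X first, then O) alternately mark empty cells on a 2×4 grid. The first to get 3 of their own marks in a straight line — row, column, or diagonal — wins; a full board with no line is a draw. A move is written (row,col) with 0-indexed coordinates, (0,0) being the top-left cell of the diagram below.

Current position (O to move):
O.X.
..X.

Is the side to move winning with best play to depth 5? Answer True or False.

ply 1, O at O.X./..X. | (0,1)=-1→OOX./..X.; (0,3)=-1→O.XO/..X.; (1,0)=+0→O.X./O.X.*; (1,1)=+0→O.X./.OX.; (1,3)=+0→O.X./..XO
ply 2, X at O.X./O.X. | (0,1)=+0→OXX./O.X.*; (0,3)=+0→O.XX/O.X.; (1,1)=+0→O.X./OXX.; (1,3)=+0→O.X./O.XX
ply 3, O at OXX./O.X. | (0,3)=+0→OXXO/O.X.*; (1,1)=-1→OXX./OOX.; (1,3)=-1→OXX./O.XO
ply 4, X at OXXO/O.X. | (1,1)=+0→OXXO/OXX.*; (1,3)=+0→OXXO/O.XX
ply 5, O at OXXO/OXX. | (1,3)=+0→OXXO/OXXO*
ply 6: OXXO/OXXO is terminal +0 (X); from O.X./..X. depth 5

O winning at [O.X./..X.]: False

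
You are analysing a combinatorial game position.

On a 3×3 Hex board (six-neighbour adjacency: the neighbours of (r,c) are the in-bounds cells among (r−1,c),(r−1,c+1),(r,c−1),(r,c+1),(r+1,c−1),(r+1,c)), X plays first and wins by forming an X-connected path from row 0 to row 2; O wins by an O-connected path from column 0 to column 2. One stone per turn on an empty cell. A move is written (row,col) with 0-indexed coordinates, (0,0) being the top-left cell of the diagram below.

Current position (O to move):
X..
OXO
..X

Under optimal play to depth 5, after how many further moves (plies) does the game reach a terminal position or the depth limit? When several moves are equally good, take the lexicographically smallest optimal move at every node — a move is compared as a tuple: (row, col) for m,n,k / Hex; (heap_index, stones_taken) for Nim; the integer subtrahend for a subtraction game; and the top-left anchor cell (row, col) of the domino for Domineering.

PV length from [X../OXO/..X]: 4 plies

[X../OXO/..X] O move#1: (0,1):-1/XO./OXO/..X*, (0,2):-1/X.O/OXO/..X, (2,0):-1/X../OXO/O.X, (2,1):-1/X../OXO/.OX
[XO./OXO/..X] X move#2: (0,2):+1/XOX/OXO/..X*, (2,0):-1/XO./OXO/X.X, (2,1):-1/XO./OXO/.XX
[XOX/OXO/..X] O move#3: (2,0):-1/XOX/OXO/O.X*, (2,1):-1/XOX/OXO/.OX
[XOX/OXO/O.X] X move#4: (2,1):+1/XOX/OXO/OXX*
[XOX/OXO/OXX] end (terminal -1, O#5); searched X../OXO/..X to 5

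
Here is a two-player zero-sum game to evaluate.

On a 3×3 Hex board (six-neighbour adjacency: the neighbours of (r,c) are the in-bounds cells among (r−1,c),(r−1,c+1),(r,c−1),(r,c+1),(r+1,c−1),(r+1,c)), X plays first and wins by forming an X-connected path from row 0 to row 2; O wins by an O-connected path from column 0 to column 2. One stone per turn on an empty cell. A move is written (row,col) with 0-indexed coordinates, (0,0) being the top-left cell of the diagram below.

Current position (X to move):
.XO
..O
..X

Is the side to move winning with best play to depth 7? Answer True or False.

[.XO/..O/..X] X move#1: (0,0):-1/XXO/..O/..X, (1,0):-1/.XO/X.O/..X, (1,1):+1/.XO/.XO/..X*, (2,0):+1/.XO/..O/X.X, (2,1):-1/.XO/..O/.XX
[.XO/.XO/..X] O move#2: (0,0):-1/OXO/.XO/..X*, (1,0):-1/.XO/OXO/..X, (2,0):-1/.XO/.XO/O.X, (2,1):-1/.XO/.XO/.OX
[OXO/.XO/..X] X move#3: (1,0):+1/OXO/XXO/..X*, (2,0):+1/OXO/.XO/X.X, (2,1):+1/OXO/.XO/.XX
[OXO/XXO/..X] O move#4: (2,0):-1/OXO/XXO/O.X*, (2,1):-1/OXO/XXO/.OX
[OXO/XXO/O.X] X move#5: (2,1):+1/OXO/XXO/OXX*
[OXO/XXO/OXX] end (terminal -1, O#6); searched .XO/..O/..X to 7

X winning at [.XO/..O/..X]: True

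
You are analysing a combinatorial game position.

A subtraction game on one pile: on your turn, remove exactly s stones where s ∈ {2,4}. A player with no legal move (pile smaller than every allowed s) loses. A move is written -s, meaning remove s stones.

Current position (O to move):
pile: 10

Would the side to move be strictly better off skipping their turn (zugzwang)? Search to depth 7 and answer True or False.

zugzwang(10, O) = False

ply 1, O at 10 | -2=-1→8; -4=+1→6*
ply 2, X at 6 | -2=-1→4*; -4=-1→2
ply 3, O at 4 | -2=-1→2; -4=+1→0*
ply 4: 0 is terminal -1 (X); from 10 depth 7
pass branch (X moves first from the same position):
  | ply 1, X at 10 | -2=-1→8; -4=+1→6*
  | ply 2, O at 6 | -2=-1→4*; -4=-1→2
  | ply 3, X at 4 | -2=-1→2; -4=+1→0*
  | ply 4: 0 is terminal -1 (O); from 10 depth 7
O moving scores +1; O passing scores -1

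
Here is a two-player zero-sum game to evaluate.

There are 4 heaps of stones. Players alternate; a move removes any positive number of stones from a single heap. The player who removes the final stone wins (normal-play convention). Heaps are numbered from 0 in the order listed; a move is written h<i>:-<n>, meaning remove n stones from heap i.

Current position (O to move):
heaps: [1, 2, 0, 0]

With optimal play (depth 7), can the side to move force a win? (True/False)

ply 1, O at (1,2,0,0) | h0:-1=-1→(0,2,0,0); h1:-1=+1→(1,1,0,0)*; h1:-2=-1→(1,0,0,0)
ply 2, X at (1,1,0,0) | h0:-1=-1→(0,1,0,0)*; h1:-1=-1→(1,0,0,0)
ply 3, O at (0,1,0,0) | h1:-1=+1→(0,0,0,0)*
ply 4: (0,0,0,0) is terminal -1 (X); from (1,2,0,0) depth 7

O winning at [(1,2,0,0)]: True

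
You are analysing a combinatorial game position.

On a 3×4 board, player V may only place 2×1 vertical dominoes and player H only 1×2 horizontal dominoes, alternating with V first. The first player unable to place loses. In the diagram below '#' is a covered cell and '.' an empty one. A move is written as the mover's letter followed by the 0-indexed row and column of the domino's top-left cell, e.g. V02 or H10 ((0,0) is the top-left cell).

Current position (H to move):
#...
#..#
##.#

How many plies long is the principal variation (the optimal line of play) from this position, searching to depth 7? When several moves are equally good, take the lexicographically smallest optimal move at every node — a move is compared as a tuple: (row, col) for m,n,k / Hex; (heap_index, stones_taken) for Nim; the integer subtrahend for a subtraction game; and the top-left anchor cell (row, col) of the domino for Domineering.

PV length from [#.../#..#/##.#]: 1 ply

p1 H@[#.../#..#/##.#]: H01[###./#..#/##.#]-1 H02[#.##/#..#/##.#]-1 H11[#.../####/##.#]+1*
p2 V@[#.../####/##.#] terminal -1; root [#.../#..#/##.#] d7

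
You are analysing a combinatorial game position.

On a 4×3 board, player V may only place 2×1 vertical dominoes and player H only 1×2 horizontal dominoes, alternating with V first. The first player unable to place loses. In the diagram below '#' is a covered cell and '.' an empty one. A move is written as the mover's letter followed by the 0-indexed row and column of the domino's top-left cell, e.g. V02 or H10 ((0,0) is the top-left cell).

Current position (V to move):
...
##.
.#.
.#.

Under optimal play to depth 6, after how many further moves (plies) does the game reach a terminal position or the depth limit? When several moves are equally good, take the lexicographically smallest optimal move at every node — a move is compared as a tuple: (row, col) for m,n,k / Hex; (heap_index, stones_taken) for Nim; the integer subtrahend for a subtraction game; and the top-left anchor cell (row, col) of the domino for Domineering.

PV length from [.../##./.#./.#.]: 3 plies

p1 V@[.../##./.#./.#.]: V02[..#/###/.#./.#.]+1* V12[.../###/.##/.#.]+1 V20[.../##./##./##.]+1 V22[.../##./.##/.##]+1
p2 H@[..#/###/.#./.#.]: H00[###/###/.#./.#.]-1*
p3 V@[###/###/.#./.#.]: V20[###/###/##./##.]+1* V22[###/###/.##/.##]+1
p4 H@[###/###/##./##.] terminal -1; root [.../##./.#./.#.] d6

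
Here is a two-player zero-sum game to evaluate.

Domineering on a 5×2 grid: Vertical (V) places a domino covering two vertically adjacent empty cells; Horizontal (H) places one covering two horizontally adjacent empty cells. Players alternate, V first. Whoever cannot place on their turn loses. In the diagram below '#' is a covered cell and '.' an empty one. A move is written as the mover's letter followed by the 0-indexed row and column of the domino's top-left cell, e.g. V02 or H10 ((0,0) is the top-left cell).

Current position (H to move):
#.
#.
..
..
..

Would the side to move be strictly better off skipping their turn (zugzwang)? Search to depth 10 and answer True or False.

[#./#./../../..] H move#1: H20:-1/#./#./##/../.., H30:+1/#./#./../##/..*, H40:-1/#./#./../../##
[#./#./../##/..] V move#2: V01:-1/##/##/../##/..*, V11:-1/#./##/.#/##/..
[##/##/../##/..] H move#3: H20:+1/##/##/##/##/..*, H40:+1/##/##/../##/##
[##/##/##/##/..] end (terminal -1, V#4); searched #./#./../../.. to 10
if H skipped the turn, V would face:
~ [#./#./../../..] V move#1: V01:-1/##/##/../../.., V11:-1/#./##/.#/../.., V20:+1/#./#./#./#./..*, V21:+1/#./#./.#/.#/.., V30:+1/#./#./../#./#., V31:+1/#./#./../.#/.#
~ [#./#./#./#./..] H move#2: H40:-1/#./#./#./#./##*
~ [#./#./#./#./##] V move#3: V01:+1/##/##/#./#./##*, V11:+1/#./##/##/#./##, V21:+1/#./#./##/##/##
~ [##/##/#./#./##] end (terminal -1, H#4); searched #./#./../../.. to 10
compare (H): move=+1 vs pass=-1

zugzwang(#./#./../../.., H) = False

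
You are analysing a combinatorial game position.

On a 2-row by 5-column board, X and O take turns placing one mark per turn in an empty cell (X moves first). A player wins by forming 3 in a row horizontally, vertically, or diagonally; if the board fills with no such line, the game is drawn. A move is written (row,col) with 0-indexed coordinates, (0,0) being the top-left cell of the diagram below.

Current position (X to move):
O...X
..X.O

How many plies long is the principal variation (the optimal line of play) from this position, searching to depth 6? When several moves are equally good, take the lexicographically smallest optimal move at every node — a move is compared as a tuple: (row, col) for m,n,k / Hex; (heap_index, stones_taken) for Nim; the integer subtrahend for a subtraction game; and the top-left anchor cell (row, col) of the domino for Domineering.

p1 X@[O...X/..X.O]: (0,1)[OX..X/..X.O]+0 (0,2)[O.X.X/..X.O]+1* (0,3)[O..XX/..X.O]+0 (1,0)[O...X/X.X.O]+0 (1,1)[O...X/.XX.O]+1 (1,3)[O...X/..XXO]+0
p2 O@[O.X.X/..X.O]: (0,1)[OOX.X/..X.O]-1* (0,3)[O.XOX/..X.O]-1 (1,0)[O.X.X/O.X.O]-1 (1,1)[O.X.X/.OX.O]-1 (1,3)[O.X.X/..XOO]-1
p3 X@[OOX.X/..X.O]: (0,3)[OOXXX/..X.O]+1* (1,0)[OOX.X/X.X.O]+1 (1,1)[OOX.X/.XX.O]+1 (1,3)[OOX.X/..XXO]+1
p4 O@[OOXXX/..X.O] terminal -1; root [O...X/..X.O] d6

PV length from [O...X/..X.O]: 3 plies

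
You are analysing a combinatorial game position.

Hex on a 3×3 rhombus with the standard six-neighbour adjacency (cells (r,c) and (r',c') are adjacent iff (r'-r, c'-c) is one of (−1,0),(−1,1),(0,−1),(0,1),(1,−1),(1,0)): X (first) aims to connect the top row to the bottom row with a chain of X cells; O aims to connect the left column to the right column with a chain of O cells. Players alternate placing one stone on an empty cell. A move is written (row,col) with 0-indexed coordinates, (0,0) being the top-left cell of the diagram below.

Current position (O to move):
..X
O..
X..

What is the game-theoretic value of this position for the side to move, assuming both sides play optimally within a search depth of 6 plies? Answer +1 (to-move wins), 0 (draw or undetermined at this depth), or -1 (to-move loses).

value(..X/O../X.., O) = -1

p1 O@[..X/O../X..]: (0,0)[O.X/O../X..]-1* (0,1)[.OX/O../X..]-1 (1,1)[..X/OO./X..]-1 (1,2)[..X/O.O/X..]-1 (2,1)[..X/O../XO.]-1 (2,2)[..X/O../X.O]-1
p2 X@[O.X/O../X..]: (0,1)[OXX/O../X..]+1* (1,1)[O.X/OX./X..]+1 (1,2)[O.X/O.X/X..]+1 (2,1)[O.X/O../XX.]+1 (2,2)[O.X/O../X.X]+1
p3 O@[OXX/O../X..]: (1,1)[OXX/OO./X..]-1* (1,2)[OXX/O.O/X..]-1 (2,1)[OXX/O../XO.]-1 (2,2)[OXX/O../X.O]-1
p4 X@[OXX/OO./X..]: (1,2)[OXX/OOX/X..]+1* (2,1)[OXX/OO./XX.]-1 (2,2)[OXX/OO./X.X]-1
p5 O@[OXX/OOX/X..]: (2,1)[OXX/OOX/XO.]-1* (2,2)[OXX/OOX/X.O]-1
p6 X@[OXX/OOX/XO.]: (2,2)[OXX/OOX/XOX]+1*
p7 O@[OXX/OOX/XOX] terminal -1; root [..X/O../X..] d6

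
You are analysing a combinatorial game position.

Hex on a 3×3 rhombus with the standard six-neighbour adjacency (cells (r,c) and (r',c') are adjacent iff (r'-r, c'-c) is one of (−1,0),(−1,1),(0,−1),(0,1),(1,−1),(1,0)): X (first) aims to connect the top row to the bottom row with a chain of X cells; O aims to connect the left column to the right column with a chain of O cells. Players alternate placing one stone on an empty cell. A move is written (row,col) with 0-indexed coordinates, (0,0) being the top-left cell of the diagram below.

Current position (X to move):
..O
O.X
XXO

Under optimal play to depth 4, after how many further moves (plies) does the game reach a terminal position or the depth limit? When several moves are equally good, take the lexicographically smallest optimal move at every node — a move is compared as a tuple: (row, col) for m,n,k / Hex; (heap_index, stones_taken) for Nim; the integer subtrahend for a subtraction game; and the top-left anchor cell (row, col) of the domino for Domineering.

PV length from [..O/O.X/XXO]: 2 plies

p1 X@[..O/O.X/XXO]: (0,0)[X.O/O.X/XXO]-1* (0,1)[.XO/O.X/XXO]-1 (1,1)[..O/OXX/XXO]-1
p2 O@[X.O/O.X/XXO]: (0,1)[XOO/O.X/XXO]+1* (1,1)[X.O/OOX/XXO]+1
p3 X@[XOO/O.X/XXO] terminal -1; root [..O/O.X/XXO] d4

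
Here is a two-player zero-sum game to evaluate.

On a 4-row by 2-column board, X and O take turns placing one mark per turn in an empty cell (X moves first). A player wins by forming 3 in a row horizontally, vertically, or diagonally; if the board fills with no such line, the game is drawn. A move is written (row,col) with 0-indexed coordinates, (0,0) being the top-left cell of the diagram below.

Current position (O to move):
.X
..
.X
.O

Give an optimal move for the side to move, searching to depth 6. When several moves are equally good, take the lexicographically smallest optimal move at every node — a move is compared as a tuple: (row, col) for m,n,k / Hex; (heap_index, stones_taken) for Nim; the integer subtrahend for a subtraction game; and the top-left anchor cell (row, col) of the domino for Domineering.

O's best at [.X/../.X/.O]: (1,1)

p1 O@[.X/../.X/.O]: (0,0)[OX/../.X/.O]-1 (1,0)[.X/O./.X/.O]-1 (1,1)[.X/.O/.X/.O]+0* (2,0)[.X/../OX/.O]-1 (3,0)[.X/../.X/OO]-1
p2 X@[.X/.O/.X/.O]: (0,0)[XX/.O/.X/.O]+0* (1,0)[.X/XO/.X/.O]+0 (2,0)[.X/.O/XX/.O]+0 (3,0)[.X/.O/.X/XO]+0
p3 O@[XX/.O/.X/.O]: (1,0)[XX/OO/.X/.O]+0* (2,0)[XX/.O/OX/.O]+0 (3,0)[XX/.O/.X/OO]+0
p4 X@[XX/OO/.X/.O]: (2,0)[XX/OO/XX/.O]+0* (3,0)[XX/OO/.X/XO]+0
p5 O@[XX/OO/XX/.O]: (3,0)[XX/OO/XX/OO]+0*
p6 X@[XX/OO/XX/OO] terminal +0; root [.X/../.X/.O] d6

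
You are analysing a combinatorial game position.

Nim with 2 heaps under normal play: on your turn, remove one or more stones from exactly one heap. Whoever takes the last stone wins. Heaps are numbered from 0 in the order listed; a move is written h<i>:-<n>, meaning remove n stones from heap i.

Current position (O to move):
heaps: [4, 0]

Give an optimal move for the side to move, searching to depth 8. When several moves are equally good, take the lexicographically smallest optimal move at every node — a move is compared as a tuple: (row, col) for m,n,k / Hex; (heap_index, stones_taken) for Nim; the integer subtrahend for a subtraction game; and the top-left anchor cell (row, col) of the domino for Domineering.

O's best at [(4,0)]: h0:-4

[(4,0)] O move#1: h0:-1:-1/(3,0), h0:-2:-1/(2,0), h0:-3:-1/(1,0), h0:-4:+1/(0,0)*
[(0,0)] end (terminal -1, X#2); searched (4,0) to 8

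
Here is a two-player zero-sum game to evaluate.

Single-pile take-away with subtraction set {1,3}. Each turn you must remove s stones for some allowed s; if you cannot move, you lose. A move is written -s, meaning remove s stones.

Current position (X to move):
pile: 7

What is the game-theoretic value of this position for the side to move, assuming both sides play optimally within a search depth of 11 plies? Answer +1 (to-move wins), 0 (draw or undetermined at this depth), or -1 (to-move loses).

value(7, X) = +1

ply 1, X at 7 | -1=+1→6*; -3=+1→4
ply 2, O at 6 | -1=-1→5*; -3=-1→3
ply 3, X at 5 | -1=+1→4*; -3=+1→2
ply 4, O at 4 | -1=-1→3*; -3=-1→1
ply 5, X at 3 | -1=+1→2*; -3=+1→0
ply 6, O at 2 | -1=-1→1*
ply 7, X at 1 | -1=+1→0*
ply 8: 0 is terminal -1 (O); from 7 depth 11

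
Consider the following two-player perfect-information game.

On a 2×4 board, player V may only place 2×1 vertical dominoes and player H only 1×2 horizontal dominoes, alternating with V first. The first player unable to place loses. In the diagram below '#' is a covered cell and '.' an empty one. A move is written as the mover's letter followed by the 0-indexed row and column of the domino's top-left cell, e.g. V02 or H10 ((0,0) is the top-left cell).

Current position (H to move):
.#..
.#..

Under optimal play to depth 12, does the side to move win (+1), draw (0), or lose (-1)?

value(.#../.#.., H) = +1

[.#../.#..] H move#1: H02:+1/.###/.#..*, H12:+1/.#../.###
[.###/.#..] V move#2: V00:-1/####/##..*
[####/##..] H move#3: H12:+1/####/####*
[####/####] end (terminal -1, V#4); searched .#../.#.. to 12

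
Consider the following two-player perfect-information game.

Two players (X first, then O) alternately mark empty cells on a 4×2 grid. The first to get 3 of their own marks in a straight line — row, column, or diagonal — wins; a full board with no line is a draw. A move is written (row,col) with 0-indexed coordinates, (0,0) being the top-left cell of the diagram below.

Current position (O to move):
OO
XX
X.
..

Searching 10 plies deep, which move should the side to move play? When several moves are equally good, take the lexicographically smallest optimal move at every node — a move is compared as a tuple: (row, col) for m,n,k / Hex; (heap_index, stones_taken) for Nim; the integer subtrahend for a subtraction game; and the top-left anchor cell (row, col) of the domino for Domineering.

ply 1, O at OO/XX/X./.. | (2,1)=-1→OO/XX/XO/..; (3,0)=+0→OO/XX/X./O.*; (3,1)=-1→OO/XX/X./.O
ply 2, X at OO/XX/X./O. | (2,1)=+0→OO/XX/XX/O.*; (3,1)=+0→OO/XX/X./OX
ply 3, O at OO/XX/XX/O. | (3,1)=+0→OO/XX/XX/OO*
ply 4: OO/XX/XX/OO is terminal +0 (X); from OO/XX/X./.. depth 10

O's best at [OO/XX/X./..]: (3,0)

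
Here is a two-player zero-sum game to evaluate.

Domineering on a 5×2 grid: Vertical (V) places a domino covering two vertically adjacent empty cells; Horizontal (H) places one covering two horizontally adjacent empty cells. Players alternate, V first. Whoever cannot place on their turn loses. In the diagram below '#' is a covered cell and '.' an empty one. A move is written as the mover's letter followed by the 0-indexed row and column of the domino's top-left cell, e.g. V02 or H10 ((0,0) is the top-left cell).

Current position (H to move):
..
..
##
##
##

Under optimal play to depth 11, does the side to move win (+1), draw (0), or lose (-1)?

[../../##/##/##] H move#1: H00:+1/##/../##/##/##*, H10:+1/../##/##/##/##
[##/../##/##/##] end (terminal -1, V#2); searched ../../##/##/## to 11

value(../../##/##/##, H) = +1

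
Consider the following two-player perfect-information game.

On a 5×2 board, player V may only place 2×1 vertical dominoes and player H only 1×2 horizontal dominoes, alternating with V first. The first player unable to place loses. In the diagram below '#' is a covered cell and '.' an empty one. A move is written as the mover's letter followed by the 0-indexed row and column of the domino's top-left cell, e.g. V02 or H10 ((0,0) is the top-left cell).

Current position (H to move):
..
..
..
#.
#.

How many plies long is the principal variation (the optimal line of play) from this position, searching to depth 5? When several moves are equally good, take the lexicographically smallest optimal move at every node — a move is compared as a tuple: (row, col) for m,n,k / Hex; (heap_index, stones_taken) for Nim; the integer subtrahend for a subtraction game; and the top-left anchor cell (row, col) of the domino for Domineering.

PV length from [../../../#./#.]: 3 plies

[../../../#./#.] H move#1: H00:-1/##/../../#./#., H10:+1/../##/../#./#.*, H20:-1/../../##/#./#.
[../##/../#./#.] V move#2: V21:-1/../##/.#/##/#.*, V31:-1/../##/../##/##
[../##/.#/##/#.] H move#3: H00:+1/##/##/.#/##/#.*
[##/##/.#/##/#.] end (terminal -1, V#4); searched ../../../#./#. to 5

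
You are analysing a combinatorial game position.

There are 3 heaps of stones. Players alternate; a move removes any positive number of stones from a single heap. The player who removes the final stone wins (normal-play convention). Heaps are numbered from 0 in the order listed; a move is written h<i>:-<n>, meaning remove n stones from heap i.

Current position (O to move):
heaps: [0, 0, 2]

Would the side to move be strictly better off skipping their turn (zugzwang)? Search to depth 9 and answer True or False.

zugzwang((0,0,2), O) = False

p1 O@[(0,0,2)]: h2:-1[(0,0,1)]-1 h2:-2[(0,0,0)]+1*
p2 X@[(0,0,0)] terminal -1; root [(0,0,2)] d9
pass branch (X moves first from the same position):
  | p1 X@[(0,0,2)]: h2:-1[(0,0,1)]-1 h2:-2[(0,0,0)]+1*
  | p2 O@[(0,0,0)] terminal -1; root [(0,0,2)] d9
O moving scores +1; O passing scores -1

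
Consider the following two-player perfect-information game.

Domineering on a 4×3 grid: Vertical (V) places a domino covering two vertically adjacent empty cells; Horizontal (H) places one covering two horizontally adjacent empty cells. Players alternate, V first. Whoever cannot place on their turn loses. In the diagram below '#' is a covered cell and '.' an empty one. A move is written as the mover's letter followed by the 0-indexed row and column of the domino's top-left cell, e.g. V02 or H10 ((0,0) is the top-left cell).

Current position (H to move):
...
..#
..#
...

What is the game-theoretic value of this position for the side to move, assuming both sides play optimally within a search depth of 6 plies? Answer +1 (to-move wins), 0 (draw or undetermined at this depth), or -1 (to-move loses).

value(.../..#/..#/..., H) = -1

[.../..#/..#/...] H move#1: H00:-1/##./..#/..#/...*, H01:-1/.##/..#/..#/..., H10:-1/.../###/..#/..., H20:-1/.../..#/###/..., H30:-1/.../..#/..#/##., H31:-1/.../..#/..#/.##
[##./..#/..#/...] V move#2: V10:+1/##./#.#/#.#/...*, V11:+1/##./.##/.##/..., V20:+1/##./..#/#.#/#.., V21:+1/##./..#/.##/.#.
[##./#.#/#.#/...] H move#3: H30:-1/##./#.#/#.#/##.*, H31:-1/##./#.#/#.#/.##
[##./#.#/#.#/##.] V move#4: V11:+1/##./###/###/##.*
[##./###/###/##.] end (terminal -1, H#5); searched .../..#/..#/... to 6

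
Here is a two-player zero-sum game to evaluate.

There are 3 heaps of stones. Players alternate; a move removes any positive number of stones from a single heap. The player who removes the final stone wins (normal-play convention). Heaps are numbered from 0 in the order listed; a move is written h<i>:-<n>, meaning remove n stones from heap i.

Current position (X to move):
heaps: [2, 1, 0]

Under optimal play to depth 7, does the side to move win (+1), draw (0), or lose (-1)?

value((2,1,0), X) = +1

ply 1, X at (2,1,0) | h0:-1=+1→(1,1,0)*; h0:-2=-1→(0,1,0); h1:-1=-1→(2,0,0)
ply 2, O at (1,1,0) | h0:-1=-1→(0,1,0)*; h1:-1=-1→(1,0,0)
ply 3, X at (0,1,0) | h1:-1=+1→(0,0,0)*
ply 4: (0,0,0) is terminal -1 (O); from (2,1,0) depth 7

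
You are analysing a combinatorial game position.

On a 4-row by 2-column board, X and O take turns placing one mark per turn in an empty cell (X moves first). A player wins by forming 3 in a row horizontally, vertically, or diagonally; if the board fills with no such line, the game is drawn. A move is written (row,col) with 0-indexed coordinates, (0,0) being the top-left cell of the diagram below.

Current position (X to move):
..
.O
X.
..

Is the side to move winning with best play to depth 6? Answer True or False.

X winning at [../.O/X./..]: True

p1 X@[../.O/X./..]: (0,0)[X./.O/X./..]+0 (0,1)[.X/.O/X./..]+0 (1,0)[../XO/X./..]+1* (2,1)[../.O/XX/..]+0 (3,0)[../.O/X./X.]+0 (3,1)[../.O/X./.X]+0
p2 O@[../XO/X./..]: (0,0)[O./XO/X./..]-1* (0,1)[.O/XO/X./..]-1 (2,1)[../XO/XO/..]-1 (3,0)[../XO/X./O.]-1 (3,1)[../XO/X./.O]-1
p3 X@[O./XO/X./..]: (0,1)[OX/XO/X./..]+0 (2,1)[O./XO/XX/..]+0 (3,0)[O./XO/X./X.]+1* (3,1)[O./XO/X./.X]+0
p4 O@[O./XO/X./X.] terminal -1; root [../.O/X./..] d6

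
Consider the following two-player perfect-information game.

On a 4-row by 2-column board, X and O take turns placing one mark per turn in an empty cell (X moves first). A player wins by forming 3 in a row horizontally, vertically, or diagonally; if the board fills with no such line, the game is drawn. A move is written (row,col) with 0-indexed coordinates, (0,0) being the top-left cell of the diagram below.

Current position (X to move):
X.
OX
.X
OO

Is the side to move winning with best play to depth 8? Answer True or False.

X winning at [X./OX/.X/OO]: True

[X./OX/.X/OO] X move#1: (0,1):+1/XX/OX/.X/OO*, (2,0):+0/X./OX/XX/OO
[XX/OX/.X/OO] end (terminal -1, O#2); searched X./OX/.X/OO to 8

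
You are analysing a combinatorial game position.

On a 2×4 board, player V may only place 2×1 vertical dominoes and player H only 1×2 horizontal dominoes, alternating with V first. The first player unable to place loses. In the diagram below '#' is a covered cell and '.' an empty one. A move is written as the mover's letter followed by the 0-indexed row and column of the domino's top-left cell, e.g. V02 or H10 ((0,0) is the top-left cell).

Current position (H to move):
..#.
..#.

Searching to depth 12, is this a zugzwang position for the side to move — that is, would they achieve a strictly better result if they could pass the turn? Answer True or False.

p1 H@[..#./..#.]: H00[###./..#.]+1* H10[..#./###.]+1
p2 V@[###./..#.]: V03[####/..##]-1*
p3 H@[####/..##]: H10[####/####]+1*
p4 V@[####/####] terminal -1; root [..#./..#.] d12
if H skipped the turn, V would face:
~ p1 V@[..#./..#.]: V00[#.#./#.#.]+1* V01[.##./.##.]+1 V03[..##/..##]-1
~ p2 H@[#.#./#.#.] terminal -1; root [..#./..#.] d12
compare (H): move=+1 vs pass=-1

zugzwang(..#./..#., H) = False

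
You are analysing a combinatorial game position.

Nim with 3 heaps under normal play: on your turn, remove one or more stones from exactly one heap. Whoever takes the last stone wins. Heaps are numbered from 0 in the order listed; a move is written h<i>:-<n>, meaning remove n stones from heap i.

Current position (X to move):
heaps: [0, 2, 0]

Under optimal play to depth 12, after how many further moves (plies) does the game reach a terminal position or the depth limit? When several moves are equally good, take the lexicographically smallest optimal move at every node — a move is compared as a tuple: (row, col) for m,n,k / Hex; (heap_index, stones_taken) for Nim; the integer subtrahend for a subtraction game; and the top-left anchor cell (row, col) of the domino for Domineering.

ply 1, X at (0,2,0) | h1:-1=-1→(0,1,0); h1:-2=+1→(0,0,0)*
ply 2: (0,0,0) is terminal -1 (O); from (0,2,0) depth 12

PV length from [(0,2,0)]: 1 ply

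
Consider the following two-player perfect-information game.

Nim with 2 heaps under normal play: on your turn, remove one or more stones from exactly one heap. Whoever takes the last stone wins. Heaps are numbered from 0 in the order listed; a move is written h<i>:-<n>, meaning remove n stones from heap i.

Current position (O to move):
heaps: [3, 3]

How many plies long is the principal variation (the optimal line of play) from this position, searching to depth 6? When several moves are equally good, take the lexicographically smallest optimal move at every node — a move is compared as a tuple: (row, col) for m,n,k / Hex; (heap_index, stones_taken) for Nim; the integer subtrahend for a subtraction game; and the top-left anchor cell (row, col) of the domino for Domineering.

ply 1, O at (3,3) | h0:-1=-1→(2,3)*; h0:-2=-1→(1,3); h0:-3=-1→(0,3); h1:-1=-1→(3,2); h1:-2=-1→(3,1); h1:-3=-1→(3,0)
ply 2, X at (2,3) | h0:-1=-1→(1,3); h0:-2=-1→(0,3); h1:-1=+1→(2,2)*; h1:-2=-1→(2,1); h1:-3=-1→(2,0)
ply 3, O at (2,2) | h0:-1=-1→(1,2)*; h0:-2=-1→(0,2); h1:-1=-1→(2,1); h1:-2=-1→(2,0)
ply 4, X at (1,2) | h0:-1=-1→(0,2); h1:-1=+1→(1,1)*; h1:-2=-1→(1,0)
ply 5, O at (1,1) | h0:-1=-1→(0,1)*; h1:-1=-1→(1,0)
ply 6, X at (0,1) | h1:-1=+1→(0,0)*
ply 7: (0,0) is terminal -1 (O); from (3,3) depth 6

PV length from [(3,3)]: 6 plies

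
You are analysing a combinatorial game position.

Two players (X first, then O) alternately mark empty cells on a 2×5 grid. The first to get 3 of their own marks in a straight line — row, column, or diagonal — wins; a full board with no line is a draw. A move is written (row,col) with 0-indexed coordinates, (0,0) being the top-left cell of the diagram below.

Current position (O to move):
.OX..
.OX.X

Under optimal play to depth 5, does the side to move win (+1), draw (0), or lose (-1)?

ply 1, O at .OX../.OX.X | (0,0)=-1→OOX../.OX.X; (0,3)=-1→.OXO./.OX.X; (0,4)=-1→.OX.O/.OX.X; (1,0)=-1→.OX../OOX.X; (1,3)=+0→.OX../.OXOX*
ply 2, X at .OX../.OXOX | (0,0)=+0→XOX../.OXOX*; (0,3)=+0→.OXX./.OXOX; (0,4)=+0→.OX.X/.OXOX; (1,0)=+0→.OX../XOXOX
ply 3, O at XOX../.OXOX | (0,3)=+0→XOXO./.OXOX*; (0,4)=+0→XOX.O/.OXOX; (1,0)=+0→XOX../OOXOX
ply 4, X at XOXO./.OXOX | (0,4)=+0→XOXOX/.OXOX*; (1,0)=+0→XOXO./XOXOX
ply 5, O at XOXOX/.OXOX | (1,0)=+0→XOXOX/OOXOX*
ply 6: XOXOX/OOXOX is terminal +0 (X); from .OX../.OX.X depth 5

value(.OX../.OX.X, O) = 0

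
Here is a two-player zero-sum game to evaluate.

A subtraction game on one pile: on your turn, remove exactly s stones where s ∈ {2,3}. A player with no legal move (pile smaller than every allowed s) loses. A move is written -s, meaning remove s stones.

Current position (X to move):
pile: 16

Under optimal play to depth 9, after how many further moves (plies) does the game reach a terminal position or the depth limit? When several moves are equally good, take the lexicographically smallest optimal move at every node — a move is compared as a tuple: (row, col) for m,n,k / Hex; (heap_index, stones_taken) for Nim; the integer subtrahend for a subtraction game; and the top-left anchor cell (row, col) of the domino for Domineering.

p1 X@[16]: -2[14]-1* -3[13]-1
p2 O@[14]: -2[12]-1 -3[11]+1*
p3 X@[11]: -2[9]-1* -3[8]-1
p4 O@[9]: -2[7]-1 -3[6]+1*
p5 X@[6]: -2[4]-1* -3[3]-1
p6 O@[4]: -2[2]-1 -3[1]+1*
p7 X@[1] terminal -1; root [16] d9

PV length from [16]: 6 plies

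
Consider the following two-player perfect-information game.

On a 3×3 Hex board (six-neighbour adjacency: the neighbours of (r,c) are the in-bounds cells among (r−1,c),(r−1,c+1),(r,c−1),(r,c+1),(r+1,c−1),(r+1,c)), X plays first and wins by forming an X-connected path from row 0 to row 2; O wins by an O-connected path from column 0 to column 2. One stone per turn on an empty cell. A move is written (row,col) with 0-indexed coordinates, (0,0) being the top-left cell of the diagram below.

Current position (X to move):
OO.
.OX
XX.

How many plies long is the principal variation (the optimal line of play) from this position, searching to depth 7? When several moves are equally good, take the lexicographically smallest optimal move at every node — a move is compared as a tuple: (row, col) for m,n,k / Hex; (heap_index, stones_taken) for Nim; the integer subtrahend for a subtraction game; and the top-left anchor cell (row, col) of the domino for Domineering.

PV length from [OO./.OX/XX.]: 1 ply

[OO./.OX/XX.] X move#1: (0,2):+1/OOX/.OX/XX.*, (1,0):-1/OO./XOX/XX., (2,2):-1/OO./.OX/XXX
[OOX/.OX/XX.] end (terminal -1, O#2); searched OO./.OX/XX. to 7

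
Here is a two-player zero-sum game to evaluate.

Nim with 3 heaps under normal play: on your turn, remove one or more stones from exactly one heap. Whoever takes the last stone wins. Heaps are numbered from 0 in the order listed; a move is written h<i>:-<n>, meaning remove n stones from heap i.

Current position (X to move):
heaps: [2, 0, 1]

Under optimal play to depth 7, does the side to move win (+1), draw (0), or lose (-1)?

value((2,0,1), X) = +1

p1 X@[(2,0,1)]: h0:-1[(1,0,1)]+1* h0:-2[(0,0,1)]-1 h2:-1[(2,0,0)]-1
p2 O@[(1,0,1)]: h0:-1[(0,0,1)]-1* h2:-1[(1,0,0)]-1
p3 X@[(0,0,1)]: h2:-1[(0,0,0)]+1*
p4 O@[(0,0,0)] terminal -1; root [(2,0,1)] d7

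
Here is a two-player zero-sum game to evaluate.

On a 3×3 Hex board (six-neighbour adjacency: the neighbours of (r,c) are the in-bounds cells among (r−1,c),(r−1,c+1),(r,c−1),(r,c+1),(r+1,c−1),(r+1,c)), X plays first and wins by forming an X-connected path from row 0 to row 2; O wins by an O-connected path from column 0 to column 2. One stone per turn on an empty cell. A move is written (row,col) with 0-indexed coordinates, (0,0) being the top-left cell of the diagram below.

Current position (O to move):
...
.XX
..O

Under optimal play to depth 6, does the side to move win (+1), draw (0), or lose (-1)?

[.../.XX/..O] O move#1: (0,0):-1/O../.XX/..O*, (0,1):-1/.O./.XX/..O, (0,2):-1/..O/.XX/..O, (1,0):-1/.../OXX/..O, (2,0):-1/.../.XX/O.O, (2,1):-1/.../.XX/.OO
[O../.XX/..O] X move#2: (0,1):+1/OX./.XX/..O*, (0,2):+1/O.X/.XX/..O, (1,0):+1/O../XXX/..O, (2,0):+1/O../.XX/X.O, (2,1):+1/O../.XX/.XO
[OX./.XX/..O] O move#3: (0,2):-1/OXO/.XX/..O*, (1,0):-1/OX./OXX/..O, (2,0):-1/OX./.XX/O.O, (2,1):-1/OX./.XX/.OO
[OXO/.XX/..O] X move#4: (1,0):+1/OXO/XXX/..O*, (2,0):+1/OXO/.XX/X.O, (2,1):+1/OXO/.XX/.XO
[OXO/XXX/..O] O move#5: (2,0):-1/OXO/XXX/O.O*, (2,1):-1/OXO/XXX/.OO
[OXO/XXX/O.O] X move#6: (2,1):+1/OXO/XXX/OXO*
[OXO/XXX/OXO] end (terminal -1, O#7); searched .../.XX/..O to 6

value(.../.XX/..O, O) = -1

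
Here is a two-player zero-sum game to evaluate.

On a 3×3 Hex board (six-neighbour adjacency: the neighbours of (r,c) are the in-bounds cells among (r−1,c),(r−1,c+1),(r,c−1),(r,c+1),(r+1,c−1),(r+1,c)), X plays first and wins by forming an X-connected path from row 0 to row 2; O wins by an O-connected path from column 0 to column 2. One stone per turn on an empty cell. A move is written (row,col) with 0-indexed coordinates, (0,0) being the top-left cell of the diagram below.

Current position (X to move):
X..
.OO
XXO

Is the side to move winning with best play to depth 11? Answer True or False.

X winning at [X../.OO/XXO]: True

p1 X@[X../.OO/XXO]: (0,1)[XX./.OO/XXO]-1 (0,2)[X.X/.OO/XXO]-1 (1,0)[X../XOO/XXO]+1*
p2 O@[X../XOO/XXO] terminal -1; root [X../.OO/XXO] d11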